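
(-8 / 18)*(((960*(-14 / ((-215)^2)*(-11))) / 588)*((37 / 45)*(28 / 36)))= -52096/33698025 = 0.00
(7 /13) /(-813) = -7/10569 = 0.00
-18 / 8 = -9/4 = -2.25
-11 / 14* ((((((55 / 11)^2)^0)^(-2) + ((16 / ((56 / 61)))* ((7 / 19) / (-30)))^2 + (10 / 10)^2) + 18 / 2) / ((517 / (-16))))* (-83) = -595738144/26723025 = -22.29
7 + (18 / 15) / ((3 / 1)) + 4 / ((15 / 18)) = 61/5 = 12.20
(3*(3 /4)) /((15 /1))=3/20 = 0.15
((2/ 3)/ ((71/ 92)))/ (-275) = -184/58575 = 0.00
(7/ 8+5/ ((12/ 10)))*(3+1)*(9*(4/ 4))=363/2 = 181.50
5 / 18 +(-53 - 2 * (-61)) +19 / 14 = 4450/63 = 70.63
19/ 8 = 2.38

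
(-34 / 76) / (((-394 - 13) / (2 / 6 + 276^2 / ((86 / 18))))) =34965515/1995114 = 17.53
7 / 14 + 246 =493/2 = 246.50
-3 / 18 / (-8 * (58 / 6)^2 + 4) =3/13384 = 0.00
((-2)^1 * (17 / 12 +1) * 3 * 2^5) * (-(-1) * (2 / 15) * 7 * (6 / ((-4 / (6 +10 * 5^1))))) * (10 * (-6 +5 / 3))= -4729088/3 = -1576362.67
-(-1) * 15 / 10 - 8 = -13/2 = -6.50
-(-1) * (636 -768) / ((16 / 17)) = -561/4 = -140.25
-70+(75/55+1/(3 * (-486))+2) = -1068725/16038 = -66.64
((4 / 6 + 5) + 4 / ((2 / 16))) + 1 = 116/3 = 38.67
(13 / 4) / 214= 13/856 = 0.02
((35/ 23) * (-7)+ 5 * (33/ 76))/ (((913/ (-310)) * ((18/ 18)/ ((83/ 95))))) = 459575/182666 = 2.52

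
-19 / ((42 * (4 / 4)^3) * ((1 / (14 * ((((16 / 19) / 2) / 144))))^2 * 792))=-7/7313328 = 0.00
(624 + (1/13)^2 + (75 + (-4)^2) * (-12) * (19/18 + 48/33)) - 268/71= -839766431/395967 = -2120.80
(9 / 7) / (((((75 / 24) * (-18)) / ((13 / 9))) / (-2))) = 104/1575 = 0.07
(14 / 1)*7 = 98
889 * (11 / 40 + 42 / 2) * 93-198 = 70350207/40 = 1758755.18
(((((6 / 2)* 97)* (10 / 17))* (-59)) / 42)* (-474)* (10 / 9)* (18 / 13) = 271270200/1547 = 175352.42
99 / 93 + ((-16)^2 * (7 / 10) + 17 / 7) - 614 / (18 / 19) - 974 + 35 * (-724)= -261501017/9765 = -26779.42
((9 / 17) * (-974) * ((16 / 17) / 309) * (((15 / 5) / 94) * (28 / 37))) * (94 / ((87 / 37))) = -1309056/863243 = -1.52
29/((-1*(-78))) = 29/78 = 0.37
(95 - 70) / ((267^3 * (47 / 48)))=400/298201887 = 0.00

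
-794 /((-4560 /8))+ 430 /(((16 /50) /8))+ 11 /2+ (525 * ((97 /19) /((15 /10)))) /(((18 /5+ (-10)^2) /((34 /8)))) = 456817621/42180 = 10830.19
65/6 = 10.83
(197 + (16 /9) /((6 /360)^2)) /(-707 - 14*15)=-6597/917 = -7.19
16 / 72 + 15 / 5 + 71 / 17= 1132/153 = 7.40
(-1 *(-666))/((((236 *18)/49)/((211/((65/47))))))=17979521/15340 = 1172.07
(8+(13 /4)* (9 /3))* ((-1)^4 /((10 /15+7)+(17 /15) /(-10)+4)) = 1.54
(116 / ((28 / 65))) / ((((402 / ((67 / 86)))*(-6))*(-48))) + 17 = 17.00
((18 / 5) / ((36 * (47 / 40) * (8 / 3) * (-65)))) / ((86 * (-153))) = 1/26798460 = 0.00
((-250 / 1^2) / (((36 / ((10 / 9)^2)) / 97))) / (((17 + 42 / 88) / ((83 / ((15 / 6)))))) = -885610000/560601 = -1579.75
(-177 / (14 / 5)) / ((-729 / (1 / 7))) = 0.01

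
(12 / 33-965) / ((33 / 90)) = -318330/121 = -2630.83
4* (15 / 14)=30/7 = 4.29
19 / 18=1.06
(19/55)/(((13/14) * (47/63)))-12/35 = 36654/235235 = 0.16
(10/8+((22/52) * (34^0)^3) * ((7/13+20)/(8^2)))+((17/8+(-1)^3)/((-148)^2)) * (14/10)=51300803/37017760 = 1.39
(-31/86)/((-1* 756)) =31/65016 = 0.00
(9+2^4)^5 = 9765625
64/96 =2/3 = 0.67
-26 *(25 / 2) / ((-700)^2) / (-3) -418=-24578387/58800 = -418.00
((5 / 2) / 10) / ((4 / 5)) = 5/16 = 0.31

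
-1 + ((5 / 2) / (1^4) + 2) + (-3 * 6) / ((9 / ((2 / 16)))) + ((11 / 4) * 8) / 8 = 6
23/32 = 0.72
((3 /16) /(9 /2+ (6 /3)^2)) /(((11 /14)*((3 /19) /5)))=665/748 = 0.89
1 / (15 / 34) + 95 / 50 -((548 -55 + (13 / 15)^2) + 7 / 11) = -2426593/4950 = -490.22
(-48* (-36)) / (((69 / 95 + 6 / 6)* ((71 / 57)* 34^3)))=292410/14301743 = 0.02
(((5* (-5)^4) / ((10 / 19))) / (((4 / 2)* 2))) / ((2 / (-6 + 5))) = -11875/16 = -742.19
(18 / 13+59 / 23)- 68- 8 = -21543/299 = -72.05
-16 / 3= -5.33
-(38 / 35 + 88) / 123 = -3118/4305 = -0.72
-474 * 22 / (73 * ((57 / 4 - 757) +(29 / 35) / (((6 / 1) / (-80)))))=875952/4622287 = 0.19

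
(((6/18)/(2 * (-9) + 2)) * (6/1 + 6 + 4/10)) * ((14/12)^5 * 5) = -521017/186624 = -2.79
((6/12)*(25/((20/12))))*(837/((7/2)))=1793.57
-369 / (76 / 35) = -12915/76 = -169.93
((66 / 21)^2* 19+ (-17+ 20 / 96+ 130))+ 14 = 370301/1176 = 314.88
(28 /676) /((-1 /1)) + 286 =48327/169 = 285.96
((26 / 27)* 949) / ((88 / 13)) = 160381/1188 = 135.00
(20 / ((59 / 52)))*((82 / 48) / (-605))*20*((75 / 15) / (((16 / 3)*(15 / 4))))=-0.25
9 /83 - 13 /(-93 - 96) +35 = 551825/15687 = 35.18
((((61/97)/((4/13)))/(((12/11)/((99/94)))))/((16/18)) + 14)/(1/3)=56790561/1167104 = 48.66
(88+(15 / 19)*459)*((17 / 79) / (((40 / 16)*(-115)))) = -290938/863075 = -0.34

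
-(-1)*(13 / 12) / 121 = 0.01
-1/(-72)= 1/72 = 0.01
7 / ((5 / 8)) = 56/5 = 11.20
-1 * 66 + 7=-59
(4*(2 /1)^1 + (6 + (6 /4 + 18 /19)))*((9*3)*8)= 67500/19 = 3552.63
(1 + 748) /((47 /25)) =18725/47 = 398.40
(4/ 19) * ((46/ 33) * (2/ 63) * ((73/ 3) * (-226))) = -6071264/118503 = -51.23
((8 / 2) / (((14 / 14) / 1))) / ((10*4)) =1/10 = 0.10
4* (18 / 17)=72/17 = 4.24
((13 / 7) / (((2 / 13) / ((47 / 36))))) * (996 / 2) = 659269/84 = 7848.44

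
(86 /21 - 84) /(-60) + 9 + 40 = 31709/630 = 50.33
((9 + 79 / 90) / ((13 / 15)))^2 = 790321/6084 = 129.90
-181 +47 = -134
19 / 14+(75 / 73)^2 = 180001/74606 = 2.41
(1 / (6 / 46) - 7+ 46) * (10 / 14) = 100/3 = 33.33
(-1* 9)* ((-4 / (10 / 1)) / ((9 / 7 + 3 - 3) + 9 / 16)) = 224/115 = 1.95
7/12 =0.58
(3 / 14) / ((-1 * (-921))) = 1/4298 = 0.00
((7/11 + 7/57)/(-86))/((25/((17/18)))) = -2023/6066225 = 0.00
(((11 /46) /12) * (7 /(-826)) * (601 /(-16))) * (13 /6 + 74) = 3021227/6253056 = 0.48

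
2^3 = 8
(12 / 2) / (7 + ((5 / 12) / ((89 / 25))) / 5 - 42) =-6408/37355 = -0.17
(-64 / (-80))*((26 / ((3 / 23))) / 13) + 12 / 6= 214/15 = 14.27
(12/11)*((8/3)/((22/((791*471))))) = 5960976/121 = 49264.26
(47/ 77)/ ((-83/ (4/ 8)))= -47/12782 = 0.00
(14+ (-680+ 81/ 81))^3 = -294079625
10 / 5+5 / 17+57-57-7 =-80/17 = -4.71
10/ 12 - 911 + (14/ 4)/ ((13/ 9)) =-35402/39 = -907.74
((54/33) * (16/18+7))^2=20164/121 = 166.64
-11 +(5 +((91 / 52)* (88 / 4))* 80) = 3074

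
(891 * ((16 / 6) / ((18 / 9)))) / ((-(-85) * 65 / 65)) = 1188/85 = 13.98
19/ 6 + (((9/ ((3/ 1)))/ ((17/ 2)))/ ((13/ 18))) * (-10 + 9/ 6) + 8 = 547/78 = 7.01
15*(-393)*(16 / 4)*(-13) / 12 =25545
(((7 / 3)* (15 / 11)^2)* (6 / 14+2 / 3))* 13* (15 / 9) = 37375/363 = 102.96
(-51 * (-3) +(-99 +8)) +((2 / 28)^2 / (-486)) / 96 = 566963711/9144576 = 62.00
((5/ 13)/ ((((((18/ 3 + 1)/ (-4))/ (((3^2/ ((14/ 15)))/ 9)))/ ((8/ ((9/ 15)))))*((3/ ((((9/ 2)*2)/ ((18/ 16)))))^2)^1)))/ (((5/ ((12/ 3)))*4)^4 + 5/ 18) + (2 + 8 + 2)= 17155444/1433887 = 11.96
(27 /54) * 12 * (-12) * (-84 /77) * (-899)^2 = 698285664/11 = 63480514.91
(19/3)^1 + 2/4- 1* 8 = -7/6 = -1.17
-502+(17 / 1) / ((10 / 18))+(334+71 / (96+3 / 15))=-328672/2405 = -136.66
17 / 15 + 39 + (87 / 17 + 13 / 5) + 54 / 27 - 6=11182/255 = 43.85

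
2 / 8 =1/4 = 0.25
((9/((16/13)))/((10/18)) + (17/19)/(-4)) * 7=137669/1520 = 90.57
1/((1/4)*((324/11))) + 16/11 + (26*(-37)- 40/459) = -14548645/15147 = -960.50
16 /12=4/3 = 1.33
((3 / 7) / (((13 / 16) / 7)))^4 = 5308416/28561 = 185.86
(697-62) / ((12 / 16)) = 2540/3 = 846.67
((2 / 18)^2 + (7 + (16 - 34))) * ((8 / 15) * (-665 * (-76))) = -71968960/243 = -296168.56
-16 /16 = -1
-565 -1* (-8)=-557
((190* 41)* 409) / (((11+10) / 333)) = 353658210/7 = 50522601.43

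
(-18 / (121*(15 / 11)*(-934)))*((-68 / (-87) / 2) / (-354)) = -17/131841105 = 0.00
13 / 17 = 0.76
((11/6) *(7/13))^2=5929/6084 = 0.97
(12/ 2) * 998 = 5988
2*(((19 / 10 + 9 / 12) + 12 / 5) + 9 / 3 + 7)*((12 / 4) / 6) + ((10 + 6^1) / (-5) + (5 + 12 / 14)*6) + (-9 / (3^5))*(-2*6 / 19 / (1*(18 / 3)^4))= 22781441/484785 = 46.99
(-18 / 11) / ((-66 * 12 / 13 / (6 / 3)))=13/242 = 0.05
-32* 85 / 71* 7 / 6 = -9520/213 = -44.69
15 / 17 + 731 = 731.88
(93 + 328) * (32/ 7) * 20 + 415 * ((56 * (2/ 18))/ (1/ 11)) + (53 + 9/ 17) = 71702810/1071 = 66949.40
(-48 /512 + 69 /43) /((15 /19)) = 13167/6880 = 1.91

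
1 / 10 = 0.10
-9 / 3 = -3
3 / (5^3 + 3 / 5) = 15/628 = 0.02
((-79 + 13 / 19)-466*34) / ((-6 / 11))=1663882/57 = 29190.91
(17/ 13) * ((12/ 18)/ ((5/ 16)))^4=27.09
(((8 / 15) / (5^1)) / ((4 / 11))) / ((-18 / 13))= -143/675 = -0.21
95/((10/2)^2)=3.80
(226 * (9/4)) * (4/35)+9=2349/35 = 67.11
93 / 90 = 31/30 = 1.03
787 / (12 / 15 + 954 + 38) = 3935/4964 = 0.79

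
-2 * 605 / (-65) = 242/13 = 18.62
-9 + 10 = 1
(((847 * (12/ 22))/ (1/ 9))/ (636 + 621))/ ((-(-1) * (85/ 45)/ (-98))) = -1222452/7123 = -171.62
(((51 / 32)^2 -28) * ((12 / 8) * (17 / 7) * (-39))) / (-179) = -51855219/2566144 = -20.21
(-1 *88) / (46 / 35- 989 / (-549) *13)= -1690920/475249 = -3.56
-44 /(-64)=11/16 = 0.69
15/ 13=1.15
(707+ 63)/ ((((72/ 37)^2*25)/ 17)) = 1792021/12960 = 138.27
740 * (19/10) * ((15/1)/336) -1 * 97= -1917/56 = -34.23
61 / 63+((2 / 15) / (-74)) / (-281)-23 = -72155159/3275055 = -22.03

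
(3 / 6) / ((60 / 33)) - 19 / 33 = -397/1320 = -0.30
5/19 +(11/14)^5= 5749089/10218656 = 0.56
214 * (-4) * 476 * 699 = -284811744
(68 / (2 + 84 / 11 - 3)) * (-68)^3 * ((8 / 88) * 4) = -85525504/73 = -1171582.25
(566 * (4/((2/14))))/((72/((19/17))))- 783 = -82160/153 = -536.99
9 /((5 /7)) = 63/5 = 12.60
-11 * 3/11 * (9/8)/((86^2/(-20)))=0.01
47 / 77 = 0.61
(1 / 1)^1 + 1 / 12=13/12 = 1.08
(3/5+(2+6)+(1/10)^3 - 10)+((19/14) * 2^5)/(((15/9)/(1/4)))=35807/7000 = 5.12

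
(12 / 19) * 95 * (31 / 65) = 372/13 = 28.62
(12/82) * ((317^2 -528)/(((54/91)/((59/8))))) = 536690609/2952 = 181805.76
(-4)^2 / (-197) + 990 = 195014/197 = 989.92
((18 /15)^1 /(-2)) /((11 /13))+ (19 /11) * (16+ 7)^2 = 50216/55 = 913.02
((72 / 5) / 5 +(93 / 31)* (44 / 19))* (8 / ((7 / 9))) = 336096/3325 = 101.08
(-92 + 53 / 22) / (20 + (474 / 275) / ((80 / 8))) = -246375/55474 = -4.44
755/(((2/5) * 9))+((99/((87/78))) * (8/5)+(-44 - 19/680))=54612029/177480 = 307.71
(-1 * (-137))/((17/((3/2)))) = 411/34 = 12.09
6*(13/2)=39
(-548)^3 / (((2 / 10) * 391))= -2104432.12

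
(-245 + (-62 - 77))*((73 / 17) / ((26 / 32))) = -448512/221 = -2029.47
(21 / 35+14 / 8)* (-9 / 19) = -423/380 = -1.11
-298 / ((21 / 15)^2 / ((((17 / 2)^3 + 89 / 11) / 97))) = -203962375/209132 = -975.28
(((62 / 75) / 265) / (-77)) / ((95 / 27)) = -558/48461875 = 0.00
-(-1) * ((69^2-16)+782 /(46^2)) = 218287/46 = 4745.37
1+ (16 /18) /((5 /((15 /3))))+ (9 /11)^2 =2786/1089 = 2.56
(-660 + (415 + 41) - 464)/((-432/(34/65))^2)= -48263/49280400 = 0.00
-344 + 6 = -338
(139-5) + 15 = 149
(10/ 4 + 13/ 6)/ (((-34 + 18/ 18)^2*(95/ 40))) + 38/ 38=62185/62073 = 1.00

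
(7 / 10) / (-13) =-7/130 = -0.05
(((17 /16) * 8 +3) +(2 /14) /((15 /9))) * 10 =811/7 = 115.86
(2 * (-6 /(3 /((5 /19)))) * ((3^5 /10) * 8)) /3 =-1296/19 = -68.21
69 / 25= 2.76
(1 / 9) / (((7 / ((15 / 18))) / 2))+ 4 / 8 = 199/378 = 0.53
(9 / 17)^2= 81/289 = 0.28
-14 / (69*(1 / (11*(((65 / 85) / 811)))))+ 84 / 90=1476468/1585505 = 0.93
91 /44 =2.07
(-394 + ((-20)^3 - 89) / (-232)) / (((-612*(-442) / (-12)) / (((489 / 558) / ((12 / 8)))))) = 4526999/486366192 = 0.01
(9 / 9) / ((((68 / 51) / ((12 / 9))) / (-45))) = -45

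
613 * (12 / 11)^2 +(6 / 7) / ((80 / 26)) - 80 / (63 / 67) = 98293991/152460 = 644.72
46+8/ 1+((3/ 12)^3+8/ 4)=56.02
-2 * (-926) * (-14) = -25928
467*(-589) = -275063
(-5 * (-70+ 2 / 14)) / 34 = 2445/238 = 10.27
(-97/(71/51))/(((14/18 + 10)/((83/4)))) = -38097/284 = -134.14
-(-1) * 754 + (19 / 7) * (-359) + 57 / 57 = -1536/7 = -219.43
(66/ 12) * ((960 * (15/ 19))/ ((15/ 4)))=21120/19 = 1111.58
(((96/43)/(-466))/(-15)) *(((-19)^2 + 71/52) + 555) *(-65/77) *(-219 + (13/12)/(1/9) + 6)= 38782539/771463 = 50.27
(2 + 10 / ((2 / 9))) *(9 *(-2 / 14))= -423/7 = -60.43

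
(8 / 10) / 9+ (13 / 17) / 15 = 107/765 = 0.14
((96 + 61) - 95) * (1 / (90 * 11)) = 31/495 = 0.06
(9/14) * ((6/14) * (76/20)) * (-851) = -890.94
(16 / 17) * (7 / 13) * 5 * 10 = 5600/221 = 25.34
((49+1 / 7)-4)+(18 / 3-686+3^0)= -633.86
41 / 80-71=-5639/80 = -70.49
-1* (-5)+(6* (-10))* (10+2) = -715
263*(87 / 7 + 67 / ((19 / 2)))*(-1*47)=-32027351/133 = -240807.15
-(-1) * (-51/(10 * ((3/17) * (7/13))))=-3757/70 = -53.67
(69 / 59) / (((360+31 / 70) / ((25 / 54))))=875/582507 = 0.00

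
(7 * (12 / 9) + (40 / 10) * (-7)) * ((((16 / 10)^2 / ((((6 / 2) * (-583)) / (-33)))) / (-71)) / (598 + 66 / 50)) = 3584/169143087 = 0.00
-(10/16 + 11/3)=-103/24 = -4.29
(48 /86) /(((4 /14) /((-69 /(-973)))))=0.14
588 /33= 196/11 = 17.82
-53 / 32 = -1.66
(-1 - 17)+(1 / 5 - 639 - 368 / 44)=-36584/55 = -665.16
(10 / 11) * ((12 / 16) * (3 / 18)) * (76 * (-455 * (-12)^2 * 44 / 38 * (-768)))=503193600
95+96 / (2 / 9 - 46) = 9569/103 = 92.90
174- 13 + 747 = 908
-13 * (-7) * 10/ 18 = 455/9 = 50.56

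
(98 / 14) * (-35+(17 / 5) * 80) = 1659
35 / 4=8.75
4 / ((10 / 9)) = 18/5 = 3.60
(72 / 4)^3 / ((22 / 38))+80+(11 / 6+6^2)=672625/66 = 10191.29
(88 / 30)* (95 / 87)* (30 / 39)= 8360/3393 = 2.46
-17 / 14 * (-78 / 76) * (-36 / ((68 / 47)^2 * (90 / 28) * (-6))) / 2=28717/51680 = 0.56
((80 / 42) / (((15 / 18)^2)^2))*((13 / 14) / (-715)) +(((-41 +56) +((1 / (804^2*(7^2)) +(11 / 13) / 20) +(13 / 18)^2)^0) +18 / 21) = 16.85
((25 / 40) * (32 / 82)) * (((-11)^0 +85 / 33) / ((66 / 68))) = 40120/44649 = 0.90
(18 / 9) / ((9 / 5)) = 10/9 = 1.11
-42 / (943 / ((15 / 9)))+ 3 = 2.93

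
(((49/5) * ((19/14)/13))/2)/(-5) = -0.10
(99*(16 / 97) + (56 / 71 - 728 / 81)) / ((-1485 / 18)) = -1814336/18408951 = -0.10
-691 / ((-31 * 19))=691/589 = 1.17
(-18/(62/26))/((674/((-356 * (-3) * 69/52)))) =-165807/10447 = -15.87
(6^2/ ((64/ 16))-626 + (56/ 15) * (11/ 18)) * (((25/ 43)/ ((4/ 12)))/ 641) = -414935/248067 = -1.67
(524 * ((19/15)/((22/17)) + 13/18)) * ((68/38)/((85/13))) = 11471408/47025 = 243.94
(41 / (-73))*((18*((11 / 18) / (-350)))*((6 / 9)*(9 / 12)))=451/51100 = 0.01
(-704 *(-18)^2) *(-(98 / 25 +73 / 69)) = 1135455.28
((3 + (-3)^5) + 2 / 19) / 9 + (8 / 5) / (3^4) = -204958/7695 = -26.64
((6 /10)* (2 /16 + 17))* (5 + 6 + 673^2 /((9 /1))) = 15516209/30 = 517206.97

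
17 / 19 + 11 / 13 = 1.74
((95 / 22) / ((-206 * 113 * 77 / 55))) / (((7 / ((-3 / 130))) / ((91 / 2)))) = 285/14339248 = 0.00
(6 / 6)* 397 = 397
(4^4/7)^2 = 65536/49 = 1337.47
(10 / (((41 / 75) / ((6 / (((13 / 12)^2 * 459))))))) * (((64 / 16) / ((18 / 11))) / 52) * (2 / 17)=88000/78096759 = 0.00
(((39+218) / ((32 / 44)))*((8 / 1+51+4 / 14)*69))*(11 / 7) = 890462595/392 = 2271588.25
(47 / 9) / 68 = 47/612 = 0.08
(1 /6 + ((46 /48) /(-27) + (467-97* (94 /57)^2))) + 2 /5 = 238290041/1169640 = 203.73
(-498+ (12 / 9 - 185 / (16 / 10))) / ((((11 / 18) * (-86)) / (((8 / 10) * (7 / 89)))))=61719/84194 = 0.73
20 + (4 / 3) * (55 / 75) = 944/45 = 20.98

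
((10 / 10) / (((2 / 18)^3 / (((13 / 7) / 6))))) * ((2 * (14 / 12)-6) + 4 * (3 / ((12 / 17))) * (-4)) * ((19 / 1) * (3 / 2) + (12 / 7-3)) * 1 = -86256495/196 = -440084.16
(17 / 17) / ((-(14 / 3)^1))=-3/14 = -0.21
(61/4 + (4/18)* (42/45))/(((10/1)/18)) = 8347/300 = 27.82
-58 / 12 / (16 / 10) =-145/48 = -3.02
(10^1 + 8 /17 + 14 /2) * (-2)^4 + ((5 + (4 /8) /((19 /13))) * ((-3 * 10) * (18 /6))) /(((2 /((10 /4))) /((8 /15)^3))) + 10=198.36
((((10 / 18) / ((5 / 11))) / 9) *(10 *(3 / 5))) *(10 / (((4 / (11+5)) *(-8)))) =-110/27 = -4.07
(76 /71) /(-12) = -19/213 = -0.09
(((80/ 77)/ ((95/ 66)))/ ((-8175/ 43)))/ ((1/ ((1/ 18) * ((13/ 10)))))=-4472/16309125 = 0.00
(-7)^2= 49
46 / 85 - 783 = -66509/85 = -782.46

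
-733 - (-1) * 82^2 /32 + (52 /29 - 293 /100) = -3039269/5800 = -524.01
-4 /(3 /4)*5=-80/3 = -26.67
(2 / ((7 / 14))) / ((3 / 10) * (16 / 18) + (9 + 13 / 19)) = 285/709 = 0.40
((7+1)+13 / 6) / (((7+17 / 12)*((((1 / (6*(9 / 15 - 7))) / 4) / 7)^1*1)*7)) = -185.54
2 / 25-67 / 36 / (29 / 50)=-40831/13050 = -3.13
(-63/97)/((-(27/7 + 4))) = 441/5335 = 0.08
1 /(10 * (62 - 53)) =1/90 = 0.01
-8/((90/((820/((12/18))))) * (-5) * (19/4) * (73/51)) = 22304/6935 = 3.22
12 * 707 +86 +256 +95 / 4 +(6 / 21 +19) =248333/28 = 8869.04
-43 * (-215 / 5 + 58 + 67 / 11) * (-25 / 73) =249400/803 = 310.59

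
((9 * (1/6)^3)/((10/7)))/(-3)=-7/720 = -0.01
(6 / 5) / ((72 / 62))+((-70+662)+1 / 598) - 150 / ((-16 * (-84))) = 595674563/1004640 = 592.92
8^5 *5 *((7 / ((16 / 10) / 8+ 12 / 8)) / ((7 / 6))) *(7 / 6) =11468800/17 = 674635.29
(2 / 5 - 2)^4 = 4096/625 = 6.55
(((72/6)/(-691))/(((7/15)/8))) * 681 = -980640/4837 = -202.74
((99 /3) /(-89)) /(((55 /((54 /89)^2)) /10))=-17496/704969 = -0.02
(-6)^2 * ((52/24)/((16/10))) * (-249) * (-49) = 2379195/4 = 594798.75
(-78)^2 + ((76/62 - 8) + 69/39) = 2449835/403 = 6079.00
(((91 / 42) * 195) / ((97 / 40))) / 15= 3380/291 = 11.62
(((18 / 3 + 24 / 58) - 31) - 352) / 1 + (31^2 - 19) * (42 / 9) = 116563/29 = 4019.41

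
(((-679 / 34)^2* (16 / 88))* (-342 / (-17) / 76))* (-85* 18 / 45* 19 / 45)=-8759779/31790 = -275.55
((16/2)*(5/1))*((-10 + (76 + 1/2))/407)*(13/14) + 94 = 40728/407 = 100.07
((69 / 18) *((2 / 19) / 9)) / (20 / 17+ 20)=391/184680 = 0.00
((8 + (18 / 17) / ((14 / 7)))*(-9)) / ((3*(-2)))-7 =197/34 = 5.79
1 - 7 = -6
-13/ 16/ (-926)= 13/14816 = 0.00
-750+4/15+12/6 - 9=-11351/15 = -756.73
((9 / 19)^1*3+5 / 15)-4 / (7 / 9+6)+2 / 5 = 27194/17385 = 1.56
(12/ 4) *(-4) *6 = -72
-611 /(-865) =611/865 = 0.71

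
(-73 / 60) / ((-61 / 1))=73/3660 = 0.02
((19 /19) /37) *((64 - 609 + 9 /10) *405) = -440721/74 = -5955.69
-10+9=-1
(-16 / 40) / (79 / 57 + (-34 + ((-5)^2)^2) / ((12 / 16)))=-114/224975 = 0.00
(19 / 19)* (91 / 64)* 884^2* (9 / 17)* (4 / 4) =2352987/4 = 588246.75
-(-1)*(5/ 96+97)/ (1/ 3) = 291.16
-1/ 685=-1/685 = 0.00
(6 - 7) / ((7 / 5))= -5/7 = -0.71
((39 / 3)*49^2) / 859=31213/859 = 36.34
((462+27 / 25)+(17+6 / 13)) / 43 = 3632/325 = 11.18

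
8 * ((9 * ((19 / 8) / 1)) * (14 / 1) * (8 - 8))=0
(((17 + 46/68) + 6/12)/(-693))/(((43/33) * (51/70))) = -1030/37281 = -0.03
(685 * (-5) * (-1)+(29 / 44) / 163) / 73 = 24564129/523556 = 46.92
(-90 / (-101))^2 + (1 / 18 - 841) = -154266737/183618 = -840.15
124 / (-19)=-124/19 = -6.53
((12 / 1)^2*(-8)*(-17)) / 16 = 1224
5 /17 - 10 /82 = 120/697 = 0.17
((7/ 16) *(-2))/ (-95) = 7/760 = 0.01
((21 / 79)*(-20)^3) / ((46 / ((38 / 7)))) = -456000/1817 = -250.96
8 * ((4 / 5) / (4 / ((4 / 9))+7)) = 2/5 = 0.40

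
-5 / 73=-0.07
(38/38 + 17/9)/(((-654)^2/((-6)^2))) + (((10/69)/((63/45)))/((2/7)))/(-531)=-191179/435307959 = 0.00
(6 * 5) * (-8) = -240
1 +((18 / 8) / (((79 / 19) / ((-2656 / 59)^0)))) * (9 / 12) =1777/1264 = 1.41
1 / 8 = 0.12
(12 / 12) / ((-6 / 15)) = -5/2 = -2.50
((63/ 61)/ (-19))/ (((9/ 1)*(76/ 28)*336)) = -7/1057008 = 0.00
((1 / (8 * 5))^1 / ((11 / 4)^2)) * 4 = 0.01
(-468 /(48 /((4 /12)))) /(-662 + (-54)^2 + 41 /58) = -377/261546 = 0.00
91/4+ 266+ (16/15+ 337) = 626.82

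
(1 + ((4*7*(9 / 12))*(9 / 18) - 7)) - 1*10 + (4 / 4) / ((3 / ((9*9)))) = 43/2 = 21.50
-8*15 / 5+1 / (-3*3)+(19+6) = 8/9 = 0.89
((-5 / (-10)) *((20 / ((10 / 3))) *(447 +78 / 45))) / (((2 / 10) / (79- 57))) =148082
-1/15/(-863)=1/12945 = 0.00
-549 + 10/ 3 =-1637/3 = -545.67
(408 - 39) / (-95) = -369/95 = -3.88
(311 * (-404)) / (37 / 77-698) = 180.13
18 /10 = 9/5 = 1.80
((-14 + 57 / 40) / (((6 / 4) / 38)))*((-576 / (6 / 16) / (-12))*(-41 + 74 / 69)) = 337018048/207 = 1628106.51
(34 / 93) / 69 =0.01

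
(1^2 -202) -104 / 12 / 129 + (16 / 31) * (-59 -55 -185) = -4263611/11997 = -355.39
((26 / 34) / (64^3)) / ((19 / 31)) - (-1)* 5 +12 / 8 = 6.50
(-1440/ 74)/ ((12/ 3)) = -180/37 = -4.86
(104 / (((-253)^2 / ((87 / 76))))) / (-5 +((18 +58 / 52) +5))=58812/604436987 = 0.00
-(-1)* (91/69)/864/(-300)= -91/17884800 = 0.00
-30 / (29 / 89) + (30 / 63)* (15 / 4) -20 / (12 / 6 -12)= -35843/406 = -88.28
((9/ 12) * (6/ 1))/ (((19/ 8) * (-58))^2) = 72/303601 = 0.00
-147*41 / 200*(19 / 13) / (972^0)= -114513/2600 = -44.04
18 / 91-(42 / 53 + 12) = -12.59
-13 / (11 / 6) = -78/11 = -7.09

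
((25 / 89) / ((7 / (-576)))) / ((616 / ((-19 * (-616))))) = -273600/623 = -439.17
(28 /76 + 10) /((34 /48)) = 4728/323 = 14.64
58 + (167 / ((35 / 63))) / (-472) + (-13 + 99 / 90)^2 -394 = -2301317/11800 = -195.03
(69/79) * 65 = 4485/79 = 56.77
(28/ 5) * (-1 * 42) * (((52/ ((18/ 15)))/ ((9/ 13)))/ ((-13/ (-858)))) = -2914912/3 = -971637.33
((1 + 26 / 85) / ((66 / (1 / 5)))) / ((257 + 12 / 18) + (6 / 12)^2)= 222/14469125 = 0.00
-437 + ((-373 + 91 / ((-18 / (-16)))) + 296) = -3898/9 = -433.11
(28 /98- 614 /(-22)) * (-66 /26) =-501/7 = -71.57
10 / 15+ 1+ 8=29/3 = 9.67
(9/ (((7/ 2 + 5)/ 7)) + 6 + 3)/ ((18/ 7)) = 217/34 = 6.38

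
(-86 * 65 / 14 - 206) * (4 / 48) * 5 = -21185/84 = -252.20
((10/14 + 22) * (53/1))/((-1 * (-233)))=8427/1631 = 5.17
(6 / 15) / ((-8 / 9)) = -9/20 = -0.45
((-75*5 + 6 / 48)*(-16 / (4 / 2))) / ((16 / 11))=32989/16 = 2061.81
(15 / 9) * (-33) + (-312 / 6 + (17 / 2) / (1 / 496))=4109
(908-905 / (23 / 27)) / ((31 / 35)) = -124285/713 = -174.31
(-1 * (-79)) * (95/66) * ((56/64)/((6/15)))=262675/1056 = 248.75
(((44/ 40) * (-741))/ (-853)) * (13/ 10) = 105963/85300 = 1.24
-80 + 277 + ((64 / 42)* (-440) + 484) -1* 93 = -1732/21 = -82.48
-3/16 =-0.19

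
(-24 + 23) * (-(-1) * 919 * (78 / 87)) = -23894/29 = -823.93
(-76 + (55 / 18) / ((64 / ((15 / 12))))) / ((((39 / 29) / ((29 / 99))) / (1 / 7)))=-294293653/124540416 = -2.36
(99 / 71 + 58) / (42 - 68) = -4217/1846 = -2.28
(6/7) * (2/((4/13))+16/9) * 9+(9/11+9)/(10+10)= 24774/385 = 64.35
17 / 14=1.21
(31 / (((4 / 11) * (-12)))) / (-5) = 341/240 = 1.42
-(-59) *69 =4071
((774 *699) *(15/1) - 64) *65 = 527496190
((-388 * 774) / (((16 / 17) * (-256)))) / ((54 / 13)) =300.06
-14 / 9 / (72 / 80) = -140/81 = -1.73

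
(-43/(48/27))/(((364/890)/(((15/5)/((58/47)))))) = -24282315/168896 = -143.77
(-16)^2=256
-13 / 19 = -0.68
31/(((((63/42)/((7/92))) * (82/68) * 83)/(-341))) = -5.36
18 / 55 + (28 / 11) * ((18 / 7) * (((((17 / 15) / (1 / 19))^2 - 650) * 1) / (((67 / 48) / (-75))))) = 241466166/3685 = 65526.78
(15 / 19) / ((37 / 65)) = 975/703 = 1.39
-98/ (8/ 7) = -343/4 = -85.75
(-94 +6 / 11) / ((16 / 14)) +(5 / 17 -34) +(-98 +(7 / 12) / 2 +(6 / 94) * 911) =-32703097/210936 = -155.04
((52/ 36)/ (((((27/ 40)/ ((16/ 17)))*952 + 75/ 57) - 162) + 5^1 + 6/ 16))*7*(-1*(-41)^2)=-232515920/7215561 = -32.22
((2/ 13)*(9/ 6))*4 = 12/13 = 0.92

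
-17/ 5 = -3.40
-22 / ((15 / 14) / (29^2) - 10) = 259028/117725 = 2.20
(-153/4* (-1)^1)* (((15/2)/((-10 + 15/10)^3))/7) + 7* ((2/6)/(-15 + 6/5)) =-0.24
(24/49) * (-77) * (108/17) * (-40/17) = 1140480/2023 = 563.76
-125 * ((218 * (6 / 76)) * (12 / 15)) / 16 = -8175/76 = -107.57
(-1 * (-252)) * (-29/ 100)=-73.08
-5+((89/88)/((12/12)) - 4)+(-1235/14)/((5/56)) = -87647/88 = -995.99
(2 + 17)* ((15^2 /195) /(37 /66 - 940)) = -18810/806039 = -0.02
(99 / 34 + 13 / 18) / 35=556/5355 = 0.10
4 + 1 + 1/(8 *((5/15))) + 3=67/8 = 8.38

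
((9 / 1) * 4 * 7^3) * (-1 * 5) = -61740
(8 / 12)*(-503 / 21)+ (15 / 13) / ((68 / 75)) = -818429/55692 = -14.70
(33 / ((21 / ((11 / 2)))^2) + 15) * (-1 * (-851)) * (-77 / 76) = -95023511/6384 = -14884.64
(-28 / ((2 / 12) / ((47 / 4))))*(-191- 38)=452046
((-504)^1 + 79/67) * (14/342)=-235823/11457 = -20.58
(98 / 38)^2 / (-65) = -2401/23465 = -0.10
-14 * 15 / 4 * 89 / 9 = -3115/6 = -519.17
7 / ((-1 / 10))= -70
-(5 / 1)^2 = -25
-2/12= -1/6 = -0.17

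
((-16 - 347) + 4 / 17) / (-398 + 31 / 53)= 46693/51153 = 0.91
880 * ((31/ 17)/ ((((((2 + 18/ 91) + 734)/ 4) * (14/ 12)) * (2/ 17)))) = 2127840/33497 = 63.52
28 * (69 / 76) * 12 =5796/19 = 305.05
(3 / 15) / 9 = 1/45 = 0.02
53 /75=0.71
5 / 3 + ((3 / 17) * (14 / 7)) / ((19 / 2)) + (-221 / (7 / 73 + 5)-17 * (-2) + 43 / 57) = -830287/120156 = -6.91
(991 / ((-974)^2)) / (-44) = -991/41741744 = 0.00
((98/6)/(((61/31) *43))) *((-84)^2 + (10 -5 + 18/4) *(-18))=3486105/2623 = 1329.05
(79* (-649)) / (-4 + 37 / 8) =-410168/5 = -82033.60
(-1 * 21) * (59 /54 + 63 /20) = -16037/180 = -89.09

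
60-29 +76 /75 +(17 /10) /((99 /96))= 9257/275 = 33.66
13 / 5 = 2.60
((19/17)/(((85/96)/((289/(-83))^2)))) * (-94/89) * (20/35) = -198203136/21459235 = -9.24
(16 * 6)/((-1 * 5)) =-96/5 = -19.20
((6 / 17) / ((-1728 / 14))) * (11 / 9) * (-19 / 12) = 1463/264384 = 0.01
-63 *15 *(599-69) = -500850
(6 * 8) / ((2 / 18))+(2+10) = 444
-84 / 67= -1.25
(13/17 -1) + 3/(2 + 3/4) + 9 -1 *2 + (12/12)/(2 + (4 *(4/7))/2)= 3057/374 = 8.17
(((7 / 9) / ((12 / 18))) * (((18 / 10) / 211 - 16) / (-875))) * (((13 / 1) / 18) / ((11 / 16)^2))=14036672/430835625 = 0.03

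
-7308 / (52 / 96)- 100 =-176692/13 = -13591.69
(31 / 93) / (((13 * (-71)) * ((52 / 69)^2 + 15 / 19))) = -30153/113336093 = 0.00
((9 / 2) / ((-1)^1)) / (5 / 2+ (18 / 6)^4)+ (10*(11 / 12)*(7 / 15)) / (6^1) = 11887/18036 = 0.66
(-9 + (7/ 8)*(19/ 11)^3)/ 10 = -47819/106480 = -0.45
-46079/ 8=-5759.88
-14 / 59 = -0.24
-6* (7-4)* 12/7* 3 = -648/7 = -92.57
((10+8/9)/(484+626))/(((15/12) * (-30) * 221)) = -98/82792125 = 0.00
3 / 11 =0.27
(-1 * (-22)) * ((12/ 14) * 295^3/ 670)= 338875350/469 = 722548.72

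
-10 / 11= -0.91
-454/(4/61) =-13847/2 = -6923.50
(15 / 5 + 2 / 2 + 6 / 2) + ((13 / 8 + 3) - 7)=37/8 = 4.62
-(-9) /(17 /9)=81/17 = 4.76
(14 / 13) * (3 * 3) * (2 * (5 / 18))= 70/13 = 5.38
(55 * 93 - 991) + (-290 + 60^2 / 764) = 733194/191 = 3838.71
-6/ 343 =-0.02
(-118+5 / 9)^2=1117249/81 = 13793.20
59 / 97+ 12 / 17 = 2167/1649 = 1.31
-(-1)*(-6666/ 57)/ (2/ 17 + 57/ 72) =-128.61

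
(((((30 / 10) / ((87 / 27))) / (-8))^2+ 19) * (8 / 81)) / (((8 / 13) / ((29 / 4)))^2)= 260.65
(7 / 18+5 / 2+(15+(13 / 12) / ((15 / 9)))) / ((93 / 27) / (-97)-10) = -1.85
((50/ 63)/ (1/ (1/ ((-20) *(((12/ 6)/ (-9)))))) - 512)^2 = 205377561/784 = 261961.17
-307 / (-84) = 307/84 = 3.65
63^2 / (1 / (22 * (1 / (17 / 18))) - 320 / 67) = -838.55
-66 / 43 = -1.53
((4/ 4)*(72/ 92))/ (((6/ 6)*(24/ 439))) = 1317/92 = 14.32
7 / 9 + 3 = 34/9 = 3.78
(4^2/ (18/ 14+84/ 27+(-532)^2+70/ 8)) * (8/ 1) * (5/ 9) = 17920/71325361 = 0.00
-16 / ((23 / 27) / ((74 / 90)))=-1776/115 = -15.44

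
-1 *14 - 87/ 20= -367/20 = -18.35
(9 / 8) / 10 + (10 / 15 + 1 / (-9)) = 481/720 = 0.67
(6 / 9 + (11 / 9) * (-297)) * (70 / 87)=-76090/261 = -291.53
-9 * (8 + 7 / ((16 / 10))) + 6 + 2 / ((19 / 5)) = -15937/152 = -104.85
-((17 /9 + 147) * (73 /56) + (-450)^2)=-25539455/126 = -202694.09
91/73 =1.25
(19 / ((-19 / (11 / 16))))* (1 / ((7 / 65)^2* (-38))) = 46475/29792 = 1.56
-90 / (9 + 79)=-45/44 = -1.02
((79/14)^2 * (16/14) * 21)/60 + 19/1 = 31.74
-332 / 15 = -22.13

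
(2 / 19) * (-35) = -70/19 = -3.68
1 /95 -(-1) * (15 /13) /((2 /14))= 9988/1235 = 8.09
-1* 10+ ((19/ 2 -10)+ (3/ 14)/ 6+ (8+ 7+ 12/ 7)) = 6.25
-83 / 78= -1.06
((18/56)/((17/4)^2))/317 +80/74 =25652972/23727767 = 1.08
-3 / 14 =-0.21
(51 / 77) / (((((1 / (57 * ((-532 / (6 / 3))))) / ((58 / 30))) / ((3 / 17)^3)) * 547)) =-1695978/8694565 = -0.20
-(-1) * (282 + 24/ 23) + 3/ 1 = 6579/23 = 286.04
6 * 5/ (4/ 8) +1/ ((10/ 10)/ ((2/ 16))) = 481/8 = 60.12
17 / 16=1.06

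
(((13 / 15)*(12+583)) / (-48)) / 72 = -1547/10368 = -0.15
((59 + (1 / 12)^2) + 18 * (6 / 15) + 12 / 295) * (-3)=-2814199/14160 = -198.74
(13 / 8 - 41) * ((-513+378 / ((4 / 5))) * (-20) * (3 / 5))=-76545/4 = -19136.25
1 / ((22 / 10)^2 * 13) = 25/1573 = 0.02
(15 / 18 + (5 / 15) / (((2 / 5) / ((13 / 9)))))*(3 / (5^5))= 11/5625 = 0.00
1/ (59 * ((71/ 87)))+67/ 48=284839/201072 = 1.42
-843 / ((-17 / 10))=8430/17 = 495.88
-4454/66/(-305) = 2227/10065 = 0.22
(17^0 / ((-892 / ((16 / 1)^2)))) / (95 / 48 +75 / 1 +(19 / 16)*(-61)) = -1536/24307 = -0.06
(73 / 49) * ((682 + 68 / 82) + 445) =3375593/2009 = 1680.24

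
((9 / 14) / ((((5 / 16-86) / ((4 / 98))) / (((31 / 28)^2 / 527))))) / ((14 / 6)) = -279/914015081 = 0.00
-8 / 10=-4/5 = -0.80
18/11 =1.64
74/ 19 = 3.89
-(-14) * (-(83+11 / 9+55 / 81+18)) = -116690/81 = -1440.62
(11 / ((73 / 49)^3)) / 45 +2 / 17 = 57011893/297598005 = 0.19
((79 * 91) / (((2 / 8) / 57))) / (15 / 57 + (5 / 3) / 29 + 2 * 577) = 1419.96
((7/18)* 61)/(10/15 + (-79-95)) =-427/3120 = -0.14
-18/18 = -1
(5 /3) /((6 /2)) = 0.56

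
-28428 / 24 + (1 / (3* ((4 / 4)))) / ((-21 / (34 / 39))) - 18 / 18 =-5825615/4914 = -1185.51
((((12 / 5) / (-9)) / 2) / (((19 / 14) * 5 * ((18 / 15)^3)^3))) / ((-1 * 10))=109375/287214336 = 0.00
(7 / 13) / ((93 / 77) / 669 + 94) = 120197/20983365 = 0.01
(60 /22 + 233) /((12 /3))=58.93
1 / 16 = 0.06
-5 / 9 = -0.56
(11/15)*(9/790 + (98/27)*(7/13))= 5996089/4159350 = 1.44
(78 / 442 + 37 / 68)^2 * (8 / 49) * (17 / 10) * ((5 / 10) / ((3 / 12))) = 49/170 = 0.29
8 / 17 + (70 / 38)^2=23713/6137 = 3.86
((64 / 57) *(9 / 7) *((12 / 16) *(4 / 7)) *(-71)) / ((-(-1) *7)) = -40896/6517 = -6.28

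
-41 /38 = -1.08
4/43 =0.09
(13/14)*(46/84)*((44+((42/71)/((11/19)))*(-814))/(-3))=4180618/31311 = 133.52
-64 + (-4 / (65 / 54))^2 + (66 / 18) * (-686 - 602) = -4775.62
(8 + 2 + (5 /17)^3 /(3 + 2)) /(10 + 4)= 49155/68782 = 0.71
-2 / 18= -1/9 = -0.11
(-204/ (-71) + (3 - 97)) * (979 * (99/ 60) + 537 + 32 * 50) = -683879/2 = -341939.50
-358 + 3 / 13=-4651/13 = -357.77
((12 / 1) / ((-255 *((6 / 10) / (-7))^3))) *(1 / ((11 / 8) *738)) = 137200/1863081 = 0.07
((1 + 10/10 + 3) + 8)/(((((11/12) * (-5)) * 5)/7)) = -1092/275 = -3.97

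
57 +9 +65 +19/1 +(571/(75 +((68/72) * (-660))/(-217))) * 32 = 19499322/50695 = 384.64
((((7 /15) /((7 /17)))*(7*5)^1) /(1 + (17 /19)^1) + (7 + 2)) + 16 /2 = 4097/108 = 37.94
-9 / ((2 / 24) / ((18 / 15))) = -648/5 = -129.60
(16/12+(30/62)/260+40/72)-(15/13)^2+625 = 117983003/188604 = 625.56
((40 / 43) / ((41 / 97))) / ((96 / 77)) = 1.77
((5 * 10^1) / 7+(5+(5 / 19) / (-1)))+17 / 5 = 10161/665 = 15.28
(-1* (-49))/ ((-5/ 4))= -196/5 = -39.20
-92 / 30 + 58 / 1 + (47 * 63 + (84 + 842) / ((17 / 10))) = 907963/255 = 3560.64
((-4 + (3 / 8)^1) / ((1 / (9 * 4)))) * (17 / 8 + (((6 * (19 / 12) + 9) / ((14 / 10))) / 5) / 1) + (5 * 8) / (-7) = -70327/112 = -627.92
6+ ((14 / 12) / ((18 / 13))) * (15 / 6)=1751/216 = 8.11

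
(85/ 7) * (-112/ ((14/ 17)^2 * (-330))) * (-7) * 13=-127738/231 = -552.98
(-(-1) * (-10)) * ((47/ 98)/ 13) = -235/637 = -0.37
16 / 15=1.07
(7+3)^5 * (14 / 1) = 1400000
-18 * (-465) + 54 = 8424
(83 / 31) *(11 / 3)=913/93 = 9.82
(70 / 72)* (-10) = -175/18 = -9.72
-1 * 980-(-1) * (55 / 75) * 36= -4768/5 = -953.60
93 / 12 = 31/4 = 7.75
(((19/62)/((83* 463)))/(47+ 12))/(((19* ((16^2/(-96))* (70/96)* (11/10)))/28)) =-72/773153051 = 0.00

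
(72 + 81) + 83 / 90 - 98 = 5033/90 = 55.92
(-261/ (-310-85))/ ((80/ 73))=19053/31600 = 0.60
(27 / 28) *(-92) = -621/7 = -88.71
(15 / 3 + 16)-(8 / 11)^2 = 2477/121 = 20.47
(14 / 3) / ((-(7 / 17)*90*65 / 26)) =-34/675 = -0.05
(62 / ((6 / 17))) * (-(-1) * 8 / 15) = 4216/45 = 93.69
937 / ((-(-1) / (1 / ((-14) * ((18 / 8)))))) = -1874/63 = -29.75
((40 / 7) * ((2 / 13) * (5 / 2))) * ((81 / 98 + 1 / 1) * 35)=89500/637 = 140.50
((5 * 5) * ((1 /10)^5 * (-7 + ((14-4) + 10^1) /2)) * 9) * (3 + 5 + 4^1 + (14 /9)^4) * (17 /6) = 497879/1458000 = 0.34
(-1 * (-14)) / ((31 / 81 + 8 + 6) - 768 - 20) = -1134/62663 = -0.02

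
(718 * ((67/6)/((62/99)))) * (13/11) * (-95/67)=-1330095/62 = -21453.15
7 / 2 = 3.50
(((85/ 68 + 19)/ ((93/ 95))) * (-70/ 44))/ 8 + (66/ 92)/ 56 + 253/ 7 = 112585093/3513664 = 32.04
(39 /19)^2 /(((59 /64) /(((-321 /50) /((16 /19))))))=-976482/28025 = -34.84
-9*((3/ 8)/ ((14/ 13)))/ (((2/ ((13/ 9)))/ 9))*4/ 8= -4563/448 = -10.19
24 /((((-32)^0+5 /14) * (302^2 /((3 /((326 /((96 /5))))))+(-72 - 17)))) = 12096/353012609 = 0.00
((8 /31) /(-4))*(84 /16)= -21/62 = -0.34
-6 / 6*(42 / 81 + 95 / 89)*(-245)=933695/2403 = 388.55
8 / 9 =0.89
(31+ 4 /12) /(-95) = -94/285 = -0.33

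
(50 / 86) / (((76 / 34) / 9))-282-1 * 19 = -488009/1634 = -298.66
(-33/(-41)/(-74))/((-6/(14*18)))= 693/1517 = 0.46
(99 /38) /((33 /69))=207/38 = 5.45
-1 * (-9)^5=59049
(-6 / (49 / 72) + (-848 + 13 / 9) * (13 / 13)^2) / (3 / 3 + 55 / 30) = -754438/2499 = -301.90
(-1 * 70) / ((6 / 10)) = -350/3 = -116.67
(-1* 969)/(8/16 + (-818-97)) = 1938/1829 = 1.06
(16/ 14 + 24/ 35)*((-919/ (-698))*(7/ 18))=0.94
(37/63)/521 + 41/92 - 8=-22808581/3019716 = -7.55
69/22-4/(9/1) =2.69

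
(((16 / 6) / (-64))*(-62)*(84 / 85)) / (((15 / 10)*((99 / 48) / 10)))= 13888/1683 = 8.25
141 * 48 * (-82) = -554976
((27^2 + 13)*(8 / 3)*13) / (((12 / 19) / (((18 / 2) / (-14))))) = -26182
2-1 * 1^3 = 1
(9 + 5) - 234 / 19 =32/19 = 1.68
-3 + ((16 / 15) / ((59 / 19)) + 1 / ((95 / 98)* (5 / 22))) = 158267/84075 = 1.88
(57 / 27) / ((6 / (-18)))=-19/3 = -6.33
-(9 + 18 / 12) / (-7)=1.50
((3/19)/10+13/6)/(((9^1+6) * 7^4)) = 622/10264275 = 0.00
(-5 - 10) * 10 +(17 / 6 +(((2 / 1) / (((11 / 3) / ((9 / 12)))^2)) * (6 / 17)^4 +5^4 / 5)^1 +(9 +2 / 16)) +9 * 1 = -979971049/242544984 = -4.04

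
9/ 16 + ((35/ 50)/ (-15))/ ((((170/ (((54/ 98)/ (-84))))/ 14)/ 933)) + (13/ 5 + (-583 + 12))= -135139727/238000 = -567.81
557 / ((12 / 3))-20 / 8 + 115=1007/4 = 251.75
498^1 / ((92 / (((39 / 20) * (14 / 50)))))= 67977/23000 = 2.96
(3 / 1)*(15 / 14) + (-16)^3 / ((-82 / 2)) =59189/574 = 103.12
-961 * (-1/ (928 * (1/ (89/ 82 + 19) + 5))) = 0.21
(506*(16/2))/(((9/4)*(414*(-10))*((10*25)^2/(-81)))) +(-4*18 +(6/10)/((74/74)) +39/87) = -160748724/2265625 = -70.95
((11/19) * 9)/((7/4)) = 396/133 = 2.98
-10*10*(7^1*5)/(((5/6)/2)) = -8400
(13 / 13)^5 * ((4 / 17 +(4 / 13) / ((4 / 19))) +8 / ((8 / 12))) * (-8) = -24216/221 = -109.57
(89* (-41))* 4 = -14596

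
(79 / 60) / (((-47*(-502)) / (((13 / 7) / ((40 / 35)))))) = 1027/11325120 = 0.00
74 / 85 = 0.87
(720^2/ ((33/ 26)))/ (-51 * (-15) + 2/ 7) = 31449600/58927 = 533.70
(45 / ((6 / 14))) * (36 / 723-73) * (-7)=12922035/241 = 53618.40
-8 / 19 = -0.42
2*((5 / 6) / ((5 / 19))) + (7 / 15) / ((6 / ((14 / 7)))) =292/45 = 6.49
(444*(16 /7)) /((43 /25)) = 177600/301 = 590.03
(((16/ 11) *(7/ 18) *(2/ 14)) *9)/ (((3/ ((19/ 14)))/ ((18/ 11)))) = 456/847 = 0.54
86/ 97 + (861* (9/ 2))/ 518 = 120107/14356 = 8.37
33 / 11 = 3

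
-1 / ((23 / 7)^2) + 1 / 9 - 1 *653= -3108845/4761 = -652.98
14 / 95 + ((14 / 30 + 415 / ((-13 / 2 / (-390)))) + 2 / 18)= 4258024/171 = 24900.73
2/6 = 1/3 = 0.33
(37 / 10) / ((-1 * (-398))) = 37/3980 = 0.01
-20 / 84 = -5/21 = -0.24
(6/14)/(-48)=-1/112 = -0.01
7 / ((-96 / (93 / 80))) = -217/2560 = -0.08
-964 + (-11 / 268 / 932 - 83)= -1047.00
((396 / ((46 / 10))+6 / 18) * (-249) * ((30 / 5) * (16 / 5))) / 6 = -7918864/115 = -68859.69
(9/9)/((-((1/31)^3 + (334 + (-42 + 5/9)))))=-268119/78439712 = 0.00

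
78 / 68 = 39/34 = 1.15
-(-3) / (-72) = -1/24 = -0.04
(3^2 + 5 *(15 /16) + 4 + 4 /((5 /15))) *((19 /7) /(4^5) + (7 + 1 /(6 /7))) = 83444675/344064 = 242.53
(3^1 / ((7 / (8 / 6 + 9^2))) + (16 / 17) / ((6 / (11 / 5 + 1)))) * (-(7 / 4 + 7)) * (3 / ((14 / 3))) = -191643/952 = -201.31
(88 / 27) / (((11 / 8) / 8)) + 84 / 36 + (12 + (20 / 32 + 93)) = 27415/216 = 126.92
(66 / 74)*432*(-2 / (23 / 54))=-1539648/851 = -1809.22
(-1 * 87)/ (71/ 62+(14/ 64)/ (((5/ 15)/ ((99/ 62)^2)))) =-10701696/346685 = -30.87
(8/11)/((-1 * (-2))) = 4/11 = 0.36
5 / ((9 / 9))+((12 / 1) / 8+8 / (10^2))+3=479/50 = 9.58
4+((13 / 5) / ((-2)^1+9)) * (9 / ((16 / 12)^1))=911/140 = 6.51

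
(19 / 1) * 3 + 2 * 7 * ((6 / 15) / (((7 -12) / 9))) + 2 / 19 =22337/475 = 47.03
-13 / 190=-0.07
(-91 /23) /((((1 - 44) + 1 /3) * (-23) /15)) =-4095/67712 = -0.06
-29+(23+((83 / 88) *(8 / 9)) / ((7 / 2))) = -3992/693 = -5.76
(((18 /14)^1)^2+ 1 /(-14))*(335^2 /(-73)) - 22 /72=-313147097/128772 = -2431.79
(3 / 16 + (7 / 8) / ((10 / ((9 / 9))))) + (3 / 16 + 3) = 3.46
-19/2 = -9.50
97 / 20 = 4.85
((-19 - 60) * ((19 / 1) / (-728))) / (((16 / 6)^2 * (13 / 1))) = 0.02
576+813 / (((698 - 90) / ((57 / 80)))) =1476999/2560 = 576.95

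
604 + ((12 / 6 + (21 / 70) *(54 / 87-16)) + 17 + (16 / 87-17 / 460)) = 24753697/40020 = 618.53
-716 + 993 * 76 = 74752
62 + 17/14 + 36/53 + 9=54087/742 = 72.89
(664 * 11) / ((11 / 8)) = 5312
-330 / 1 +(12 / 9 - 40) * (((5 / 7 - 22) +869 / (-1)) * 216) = 52047354/7 = 7435336.29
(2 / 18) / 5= 1/45 = 0.02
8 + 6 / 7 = 8.86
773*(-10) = -7730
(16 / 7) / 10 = 0.23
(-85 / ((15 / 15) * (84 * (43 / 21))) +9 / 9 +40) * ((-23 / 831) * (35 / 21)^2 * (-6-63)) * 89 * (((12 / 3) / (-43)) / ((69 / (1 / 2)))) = -356536225/27657342 = -12.89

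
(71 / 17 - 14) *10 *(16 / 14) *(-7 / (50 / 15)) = 4008/17 = 235.76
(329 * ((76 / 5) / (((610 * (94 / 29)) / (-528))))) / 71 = -2036496/108275 = -18.81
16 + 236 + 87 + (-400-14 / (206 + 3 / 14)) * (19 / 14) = -4121611/20209 = -203.95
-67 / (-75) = 0.89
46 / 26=23/13 = 1.77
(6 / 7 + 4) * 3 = 14.57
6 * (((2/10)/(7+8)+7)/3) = 1052/75 = 14.03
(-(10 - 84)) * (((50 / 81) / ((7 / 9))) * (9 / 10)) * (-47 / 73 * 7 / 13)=-17390/949 = -18.32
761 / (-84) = -9.06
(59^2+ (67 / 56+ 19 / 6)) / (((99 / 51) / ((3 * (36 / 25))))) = 2714781/350 = 7756.52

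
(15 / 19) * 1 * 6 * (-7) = -630/19 = -33.16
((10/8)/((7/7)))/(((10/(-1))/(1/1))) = -1/8 = -0.12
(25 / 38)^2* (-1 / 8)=-625/11552 = -0.05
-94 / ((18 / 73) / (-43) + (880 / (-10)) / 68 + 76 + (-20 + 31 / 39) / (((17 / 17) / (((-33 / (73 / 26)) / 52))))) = -130419172/109664533 = -1.19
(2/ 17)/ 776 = 1/6596 = 0.00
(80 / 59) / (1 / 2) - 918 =-54002/59 = -915.29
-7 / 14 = -1/2 = -0.50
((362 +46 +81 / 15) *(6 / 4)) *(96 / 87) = 99216/145 = 684.25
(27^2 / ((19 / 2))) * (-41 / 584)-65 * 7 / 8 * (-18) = 1412469/1387 = 1018.36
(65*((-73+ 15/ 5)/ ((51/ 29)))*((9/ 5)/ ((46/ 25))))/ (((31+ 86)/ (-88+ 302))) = -5430250/1173 = -4629.37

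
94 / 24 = 47/12 = 3.92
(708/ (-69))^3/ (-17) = 13144256/206839 = 63.55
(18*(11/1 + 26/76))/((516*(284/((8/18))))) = 431/696084 = 0.00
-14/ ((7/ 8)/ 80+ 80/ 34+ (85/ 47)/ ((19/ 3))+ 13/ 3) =-408065280/203530321 = -2.00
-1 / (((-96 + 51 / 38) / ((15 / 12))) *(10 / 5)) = 95/14388 = 0.01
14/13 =1.08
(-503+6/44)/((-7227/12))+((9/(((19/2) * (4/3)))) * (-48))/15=-3621814/2517405 = -1.44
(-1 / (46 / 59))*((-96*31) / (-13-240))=-87792/5819 = -15.09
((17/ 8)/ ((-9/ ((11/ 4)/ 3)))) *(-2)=187/432 = 0.43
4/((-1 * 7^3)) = -4/343 = -0.01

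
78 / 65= 6/5 = 1.20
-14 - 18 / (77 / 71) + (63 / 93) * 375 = 533339/2387 = 223.43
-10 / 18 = -5/9 = -0.56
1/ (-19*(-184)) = 1/3496 = 0.00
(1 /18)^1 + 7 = 127/18 = 7.06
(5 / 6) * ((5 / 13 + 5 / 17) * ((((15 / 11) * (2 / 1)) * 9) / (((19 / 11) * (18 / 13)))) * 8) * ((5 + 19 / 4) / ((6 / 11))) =268125/323 = 830.11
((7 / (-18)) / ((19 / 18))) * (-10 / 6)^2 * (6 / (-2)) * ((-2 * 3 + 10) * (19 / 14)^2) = 22.62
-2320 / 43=-53.95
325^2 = 105625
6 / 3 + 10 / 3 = 16/3 = 5.33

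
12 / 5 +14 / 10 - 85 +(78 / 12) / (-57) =-46349/570 = -81.31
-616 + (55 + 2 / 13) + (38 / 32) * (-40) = -15817/26 = -608.35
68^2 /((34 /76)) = 10336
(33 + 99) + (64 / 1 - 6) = 190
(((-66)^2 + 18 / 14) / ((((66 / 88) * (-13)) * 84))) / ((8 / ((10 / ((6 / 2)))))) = -16945/7644 = -2.22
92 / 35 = 2.63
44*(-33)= -1452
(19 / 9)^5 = 2476099/59049 = 41.93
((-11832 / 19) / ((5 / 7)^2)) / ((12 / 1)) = -48314/475 = -101.71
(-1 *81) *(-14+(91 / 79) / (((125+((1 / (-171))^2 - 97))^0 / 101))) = -654885/79 = -8289.68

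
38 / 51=0.75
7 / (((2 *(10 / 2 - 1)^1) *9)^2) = 7/5184 = 0.00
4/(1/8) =32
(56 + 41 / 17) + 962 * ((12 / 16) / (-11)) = -2685/374 = -7.18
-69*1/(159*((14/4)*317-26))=-46/114851 = 0.00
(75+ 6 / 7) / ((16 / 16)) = 531/7 = 75.86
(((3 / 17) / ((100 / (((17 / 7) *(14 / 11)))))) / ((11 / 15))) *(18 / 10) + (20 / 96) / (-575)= 21751/1669800 = 0.01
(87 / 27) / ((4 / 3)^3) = 87/64 = 1.36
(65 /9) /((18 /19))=1235/162 = 7.62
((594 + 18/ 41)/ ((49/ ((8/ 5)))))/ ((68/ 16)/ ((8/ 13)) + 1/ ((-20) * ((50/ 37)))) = 17331200/6133477 = 2.83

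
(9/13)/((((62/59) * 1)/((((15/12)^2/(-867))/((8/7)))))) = -30975/29815552 = 0.00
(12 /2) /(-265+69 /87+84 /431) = -12499/549981 = -0.02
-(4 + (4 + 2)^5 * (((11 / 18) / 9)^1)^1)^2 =-283024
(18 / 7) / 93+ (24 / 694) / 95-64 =-457617526/7153405 = -63.97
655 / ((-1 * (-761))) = 655/761 = 0.86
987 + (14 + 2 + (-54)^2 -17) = 3902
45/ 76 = 0.59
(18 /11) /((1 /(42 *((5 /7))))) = 540/11 = 49.09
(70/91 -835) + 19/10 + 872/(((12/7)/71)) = 13760371/390 = 35283.00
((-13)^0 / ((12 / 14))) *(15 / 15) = 1.17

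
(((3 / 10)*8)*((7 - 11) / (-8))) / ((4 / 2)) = 3/5 = 0.60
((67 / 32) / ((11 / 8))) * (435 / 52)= 29145/2288 = 12.74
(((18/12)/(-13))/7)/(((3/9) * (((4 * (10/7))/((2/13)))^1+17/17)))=-3/2314 = 0.00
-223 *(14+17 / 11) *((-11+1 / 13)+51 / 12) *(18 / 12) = 39696453/1144 = 34699.70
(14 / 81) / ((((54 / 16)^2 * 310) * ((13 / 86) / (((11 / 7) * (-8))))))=-484352/118983735 = 0.00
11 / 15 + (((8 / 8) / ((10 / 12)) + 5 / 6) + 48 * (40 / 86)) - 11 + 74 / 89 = 1713391/114810 = 14.92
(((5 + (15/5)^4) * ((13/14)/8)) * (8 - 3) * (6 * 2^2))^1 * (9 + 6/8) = 327015/28 = 11679.11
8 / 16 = 1/2 = 0.50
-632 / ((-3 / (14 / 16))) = 553/3 = 184.33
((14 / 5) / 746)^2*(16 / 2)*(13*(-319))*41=-66650584/3478225 = -19.16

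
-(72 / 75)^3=-13824/15625 = -0.88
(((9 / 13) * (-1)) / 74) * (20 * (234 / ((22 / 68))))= -55080/407 = -135.33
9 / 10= 0.90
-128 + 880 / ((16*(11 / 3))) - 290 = -403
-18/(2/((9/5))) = -81/5 = -16.20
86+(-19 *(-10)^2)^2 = 3610086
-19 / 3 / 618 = -19/1854 = -0.01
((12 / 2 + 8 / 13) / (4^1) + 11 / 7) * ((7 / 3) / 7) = 1.08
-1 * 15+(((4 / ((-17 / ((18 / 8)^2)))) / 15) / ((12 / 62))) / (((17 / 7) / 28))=-57021/2890 = -19.73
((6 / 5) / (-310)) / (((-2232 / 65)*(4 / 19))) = 247/461280 = 0.00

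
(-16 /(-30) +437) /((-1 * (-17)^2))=-6563/4335 = -1.51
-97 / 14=-6.93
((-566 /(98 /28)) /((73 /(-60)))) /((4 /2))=33960/511 = 66.46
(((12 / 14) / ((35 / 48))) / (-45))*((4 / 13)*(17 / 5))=-2176/79625 = -0.03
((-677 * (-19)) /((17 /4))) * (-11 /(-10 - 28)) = 14894/17 = 876.12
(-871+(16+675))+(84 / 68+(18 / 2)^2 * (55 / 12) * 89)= 32862.49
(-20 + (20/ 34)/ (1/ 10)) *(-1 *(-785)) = -188400/17 = -11082.35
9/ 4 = 2.25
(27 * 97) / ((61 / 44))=115236/61 = 1889.11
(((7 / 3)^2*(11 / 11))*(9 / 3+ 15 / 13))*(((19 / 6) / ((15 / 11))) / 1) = 52.52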